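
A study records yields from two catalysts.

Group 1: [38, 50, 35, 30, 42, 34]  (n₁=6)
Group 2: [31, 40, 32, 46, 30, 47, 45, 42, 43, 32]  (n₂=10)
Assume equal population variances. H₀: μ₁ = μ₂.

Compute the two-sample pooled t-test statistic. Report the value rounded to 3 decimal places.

x̄₁=38.167, s₁=7.055, n₁=6
x̄₂=38.800, s₂=6.812, n₂=10
s_p² = [5·7.055² + 9·6.812²]/14 = 47.6024
SE = √(s_p²·(1/6+1/10)) = 3.5629
t = (38.167−38.800)/3.5629 = -0.1778
df = 14

test statistic = -0.178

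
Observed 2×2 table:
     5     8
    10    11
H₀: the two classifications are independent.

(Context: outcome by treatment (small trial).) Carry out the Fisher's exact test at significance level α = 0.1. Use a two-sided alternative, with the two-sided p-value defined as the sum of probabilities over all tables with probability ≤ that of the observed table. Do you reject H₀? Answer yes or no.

Margins: r₁=13, r₂=21, c₁=15, c₂=19, n=34
p_obs = C(13,5)·C(21,10)/C(34,15); sum pmf over tables with pmf ≤ p_obs
p-value (two-sided) = 0.72824
At α=0.1: p ≥ α → fail to reject H₀

reject H₀: no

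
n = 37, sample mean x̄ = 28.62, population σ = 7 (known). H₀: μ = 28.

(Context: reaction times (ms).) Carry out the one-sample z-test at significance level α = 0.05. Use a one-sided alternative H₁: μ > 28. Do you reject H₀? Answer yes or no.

SE = σ/√n = 7/√37 = 1.1508
z = (x̄−μ₀)/SE = (28.62−28)/1.1508 = 0.5388
p-value (one-sided, H₁ greater) = 0.29503
At α=0.05: p ≥ α → fail to reject H₀

reject H₀: no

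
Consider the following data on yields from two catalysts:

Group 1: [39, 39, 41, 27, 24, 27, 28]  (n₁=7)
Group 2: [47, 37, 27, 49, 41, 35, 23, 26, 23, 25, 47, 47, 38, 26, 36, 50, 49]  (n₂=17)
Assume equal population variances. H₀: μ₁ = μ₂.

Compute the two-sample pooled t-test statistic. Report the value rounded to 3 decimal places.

x̄₁=32.143, s₁=7.175, n₁=7
x̄₂=36.824, s₂=10.175, n₂=17
s_p² = [6·7.175² + 16·10.175²]/22 = 89.3331
SE = √(s_p²·(1/7+1/17)) = 4.2446
t = (32.143−36.824)/4.2446 = -1.1027
df = 22

test statistic = -1.103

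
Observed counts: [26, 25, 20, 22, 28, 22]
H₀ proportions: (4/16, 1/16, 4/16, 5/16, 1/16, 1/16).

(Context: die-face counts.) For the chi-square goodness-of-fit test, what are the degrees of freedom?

df = k − 1 = 6 − 1 = 5

degrees of freedom = 5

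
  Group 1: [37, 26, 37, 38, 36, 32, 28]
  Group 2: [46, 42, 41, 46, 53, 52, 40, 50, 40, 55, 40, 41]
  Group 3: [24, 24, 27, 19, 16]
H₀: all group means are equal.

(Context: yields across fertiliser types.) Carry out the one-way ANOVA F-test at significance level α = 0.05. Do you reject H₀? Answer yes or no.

Group means [33.43, 45.50, 22.00], grand mean 37.083
SSB = Σnᵢ(x̄ᵢ−x̄)² = 2081.119; SSW = ΣΣ(x−x̄ᵢ)² = 570.714
MSB = 2081.119/2 = 1040.5595; MSW = 570.714/21 = 27.1769
F = MSB/MSW = 38.2884
df = (2, 21)
p-value (upper-tail) = 0.00000
At α=0.05: p < α → reject H₀

reject H₀: yes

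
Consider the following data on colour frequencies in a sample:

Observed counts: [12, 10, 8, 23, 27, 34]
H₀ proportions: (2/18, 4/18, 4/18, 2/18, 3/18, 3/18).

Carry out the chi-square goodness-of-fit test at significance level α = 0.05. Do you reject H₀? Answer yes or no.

n = 114; E_i = n·p_i = [12.67, 25.33, 25.33, 12.67, 19.00, 19.00]
χ² = (12−12.67)²/12.67 + (10−25.33)²/25.33 + (8−25.33)²/25.33 + (23−12.67)²/12.67 + (27−19.00)²/19.00 + (34−19.00)²/19.00 = 44.8158
df = 5
p-value (upper-tail) = 0.00000
At α=0.05: p < α → reject H₀

reject H₀: yes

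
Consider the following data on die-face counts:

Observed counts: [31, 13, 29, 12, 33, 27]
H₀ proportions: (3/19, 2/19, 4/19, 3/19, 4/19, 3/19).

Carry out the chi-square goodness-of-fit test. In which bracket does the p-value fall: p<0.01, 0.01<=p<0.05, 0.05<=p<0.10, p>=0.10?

p-value bracket: 0.05<=p<0.10

n = 145; E_i = n·p_i = [22.89, 15.26, 30.53, 22.89, 30.53, 22.89]
χ² = (31−22.89)²/22.89 + (13−15.26)²/15.26 + (29−30.53)²/30.53 + (12−22.89)²/22.89 + (33−30.53)²/30.53 + (27−22.89)²/22.89 = 9.4023
df = 5
p-value (upper-tail) = 0.09405
→ bracket: 0.05<=p<0.10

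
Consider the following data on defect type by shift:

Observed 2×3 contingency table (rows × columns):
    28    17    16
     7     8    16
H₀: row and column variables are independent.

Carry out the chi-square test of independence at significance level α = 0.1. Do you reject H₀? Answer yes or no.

reject H₀: yes

Row totals [61, 31], col totals [35, 25, 32], n=92
χ² = (28−23.21)²/23.21 + (17−16.58)²/16.58 + (16−21.22)²/21.22 + (7−11.79)²/11.79 + (8−8.42)²/8.42 + (16−10.78)²/10.78 = 6.7781
df = 2
p-value (upper-tail) = 0.03374
At α=0.1: p < α → reject H₀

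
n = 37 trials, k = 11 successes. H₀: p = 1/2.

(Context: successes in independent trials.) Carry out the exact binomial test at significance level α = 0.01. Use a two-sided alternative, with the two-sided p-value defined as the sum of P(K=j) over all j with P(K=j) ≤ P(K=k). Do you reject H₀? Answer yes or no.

Exact binomial: n=37, k=11, p₀=1/2=0.5000
P(X=j) = C(n,j)·p₀^j·(1−p₀)^(n−j); p = Σ P(X=j) over j with P(X=j) ≤ P(X=11)
p-value (two-sided) = 0.02007
At α=0.01: p ≥ α → fail to reject H₀

reject H₀: no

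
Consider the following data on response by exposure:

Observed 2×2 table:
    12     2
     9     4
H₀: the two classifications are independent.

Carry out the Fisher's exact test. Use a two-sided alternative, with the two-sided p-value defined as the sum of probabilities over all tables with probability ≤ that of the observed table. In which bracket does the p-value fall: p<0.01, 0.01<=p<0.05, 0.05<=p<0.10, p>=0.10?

p-value bracket: p>=0.10

Margins: r₁=14, r₂=13, c₁=21, c₂=6, n=27
p_obs = C(14,12)·C(13,9)/C(27,21); sum pmf over tables with pmf ≤ p_obs
p-value (two-sided) = 0.38454
→ bracket: p>=0.10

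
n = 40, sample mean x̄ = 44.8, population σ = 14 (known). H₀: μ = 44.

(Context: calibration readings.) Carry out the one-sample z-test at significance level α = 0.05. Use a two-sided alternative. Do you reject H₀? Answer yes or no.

reject H₀: no

SE = σ/√n = 14/√40 = 2.2136
z = (x̄−μ₀)/SE = (44.8−44)/2.2136 = 0.3614
p-value (two-sided) = 0.71780
At α=0.05: p ≥ α → fail to reject H₀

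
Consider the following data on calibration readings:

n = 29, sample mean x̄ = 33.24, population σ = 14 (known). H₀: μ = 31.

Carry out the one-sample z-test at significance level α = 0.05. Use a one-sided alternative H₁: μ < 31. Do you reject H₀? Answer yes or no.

SE = σ/√n = 14/√29 = 2.5997
z = (x̄−μ₀)/SE = (33.24−31)/2.5997 = 0.8616
p-value (one-sided, H₁ less) = 0.80555
At α=0.05: p ≥ α → fail to reject H₀

reject H₀: no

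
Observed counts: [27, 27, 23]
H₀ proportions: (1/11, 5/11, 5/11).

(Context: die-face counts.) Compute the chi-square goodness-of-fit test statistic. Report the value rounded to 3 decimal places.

test statistic = 63.086

n = 77; E_i = n·p_i = [7.00, 35.00, 35.00]
χ² = (27−7.00)²/7.00 + (27−35.00)²/35.00 + (23−35.00)²/35.00 = 63.0857
df = 2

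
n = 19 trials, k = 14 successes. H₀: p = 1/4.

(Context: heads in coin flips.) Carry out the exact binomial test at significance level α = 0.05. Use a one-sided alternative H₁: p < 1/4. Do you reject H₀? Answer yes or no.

Exact binomial: n=19, k=14, p₀=1/4=0.2500
P(X≤14) from Σ C(n,i)·p₀^i·(1−p₀)^(n−i)
p-value (one-sided, H₁ less) = 1.00000
At α=0.05: p ≥ α → fail to reject H₀

reject H₀: no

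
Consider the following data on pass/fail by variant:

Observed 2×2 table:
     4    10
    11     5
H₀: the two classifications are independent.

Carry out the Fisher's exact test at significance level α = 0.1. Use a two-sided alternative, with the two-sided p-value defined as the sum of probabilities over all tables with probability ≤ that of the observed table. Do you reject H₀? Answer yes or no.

Margins: r₁=14, r₂=16, c₁=15, c₂=15, n=30
p_obs = C(14,4)·C(16,11)/C(30,15); sum pmf over tables with pmf ≤ p_obs
p-value (two-sided) = 0.06560
At α=0.1: p < α → reject H₀

reject H₀: yes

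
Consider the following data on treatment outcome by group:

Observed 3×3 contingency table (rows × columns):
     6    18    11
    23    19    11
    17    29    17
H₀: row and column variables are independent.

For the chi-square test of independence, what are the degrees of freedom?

df = (r−1)(c−1) = (3−1)·(3−1) = 4

degrees of freedom = 4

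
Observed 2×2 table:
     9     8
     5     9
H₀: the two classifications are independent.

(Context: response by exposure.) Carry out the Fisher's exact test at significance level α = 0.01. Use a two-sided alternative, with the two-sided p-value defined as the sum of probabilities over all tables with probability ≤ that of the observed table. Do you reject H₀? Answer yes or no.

Margins: r₁=17, r₂=14, c₁=14, c₂=17, n=31
p_obs = C(17,9)·C(14,5)/C(31,14); sum pmf over tables with pmf ≤ p_obs
p-value (two-sided) = 0.47301
At α=0.01: p ≥ α → fail to reject H₀

reject H₀: no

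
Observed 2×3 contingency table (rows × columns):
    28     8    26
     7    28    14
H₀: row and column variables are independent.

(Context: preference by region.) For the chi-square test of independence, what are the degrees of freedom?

df = (r−1)(c−1) = (2−1)·(3−1) = 2

degrees of freedom = 2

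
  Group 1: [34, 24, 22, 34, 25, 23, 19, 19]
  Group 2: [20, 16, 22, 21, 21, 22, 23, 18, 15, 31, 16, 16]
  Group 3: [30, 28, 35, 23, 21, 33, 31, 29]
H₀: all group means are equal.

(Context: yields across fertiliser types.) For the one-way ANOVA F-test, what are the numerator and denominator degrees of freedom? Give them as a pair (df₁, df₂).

degrees of freedom = [2, 25]

k = 3 groups, N = 28 total
df = (k−1, N−k) = (3−1, 28−3) = (2, 25)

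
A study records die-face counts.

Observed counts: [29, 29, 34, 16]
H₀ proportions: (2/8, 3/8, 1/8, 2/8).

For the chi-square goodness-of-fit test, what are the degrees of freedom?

df = k − 1 = 4 − 1 = 3

degrees of freedom = 3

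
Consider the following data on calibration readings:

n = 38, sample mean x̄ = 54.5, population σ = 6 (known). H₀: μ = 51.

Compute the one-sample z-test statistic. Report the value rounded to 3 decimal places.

test statistic = 3.596

SE = σ/√n = 6/√38 = 0.9733
z = (x̄−μ₀)/SE = (54.5−51)/0.9733 = 3.5959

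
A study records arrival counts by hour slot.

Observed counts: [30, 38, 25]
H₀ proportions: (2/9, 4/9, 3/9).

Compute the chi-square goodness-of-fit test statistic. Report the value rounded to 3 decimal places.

n = 93; E_i = n·p_i = [20.67, 41.33, 31.00]
χ² = (30−20.67)²/20.67 + (38−41.33)²/41.33 + (25−31.00)²/31.00 = 5.6452
df = 2

test statistic = 5.645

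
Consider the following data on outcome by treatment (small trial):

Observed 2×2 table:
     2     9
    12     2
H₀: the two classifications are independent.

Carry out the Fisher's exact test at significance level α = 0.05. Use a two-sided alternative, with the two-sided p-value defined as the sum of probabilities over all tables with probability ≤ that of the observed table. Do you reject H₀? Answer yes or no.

Margins: r₁=11, r₂=14, c₁=14, c₂=11, n=25
p_obs = C(11,2)·C(14,12)/C(25,14); sum pmf over tables with pmf ≤ p_obs
p-value (two-sided) = 0.00124
At α=0.05: p < α → reject H₀

reject H₀: yes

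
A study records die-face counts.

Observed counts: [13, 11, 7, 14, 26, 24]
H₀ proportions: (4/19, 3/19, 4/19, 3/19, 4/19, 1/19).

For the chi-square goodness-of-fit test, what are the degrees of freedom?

degrees of freedom = 5

df = k − 1 = 6 − 1 = 5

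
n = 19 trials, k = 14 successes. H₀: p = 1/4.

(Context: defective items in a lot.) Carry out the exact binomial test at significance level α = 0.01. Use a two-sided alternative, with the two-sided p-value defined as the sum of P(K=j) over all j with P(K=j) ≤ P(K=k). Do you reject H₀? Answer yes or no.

reject H₀: yes

Exact binomial: n=19, k=14, p₀=1/4=0.2500
P(X=j) = C(n,j)·p₀^j·(1−p₀)^(n−j); p = Σ P(X=j) over j with P(X=j) ≤ P(X=14)
p-value (two-sided) = 0.00001
At α=0.01: p < α → reject H₀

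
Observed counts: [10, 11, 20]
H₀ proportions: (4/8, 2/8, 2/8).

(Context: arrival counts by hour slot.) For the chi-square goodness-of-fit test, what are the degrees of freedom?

df = k − 1 = 3 − 1 = 2

degrees of freedom = 2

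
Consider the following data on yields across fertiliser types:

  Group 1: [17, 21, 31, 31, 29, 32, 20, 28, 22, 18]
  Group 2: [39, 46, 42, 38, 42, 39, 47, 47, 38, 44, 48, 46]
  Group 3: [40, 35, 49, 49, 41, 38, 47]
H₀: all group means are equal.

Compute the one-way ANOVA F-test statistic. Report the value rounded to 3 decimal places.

Group means [24.90, 43.00, 42.71], grand mean 36.690
SSB = Σnᵢ(x̄ᵢ−x̄)² = 2121.878; SSW = ΣΣ(x−x̄ᵢ)² = 658.329
MSB = 2121.878/2 = 1060.9392; MSW = 658.329/26 = 25.3203
F = MSB/MSW = 41.9007
df = (2, 26)

test statistic = 41.901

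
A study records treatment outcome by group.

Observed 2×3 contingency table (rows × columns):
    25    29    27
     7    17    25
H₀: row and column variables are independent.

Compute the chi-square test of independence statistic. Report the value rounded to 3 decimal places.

Row totals [81, 49], col totals [32, 46, 52], n=130
χ² = (25−19.94)²/19.94 + (29−28.66)²/28.66 + (27−32.40)²/32.40 + (7−12.06)²/12.06 + (17−17.34)²/17.34 + (25−19.60)²/19.60 = 5.8073
df = 2

test statistic = 5.807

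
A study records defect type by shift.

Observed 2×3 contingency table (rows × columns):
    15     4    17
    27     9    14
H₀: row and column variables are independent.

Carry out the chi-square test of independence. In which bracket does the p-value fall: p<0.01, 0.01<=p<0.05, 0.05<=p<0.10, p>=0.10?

Row totals [36, 50], col totals [42, 13, 31], n=86
χ² = (15−17.58)²/17.58 + (4−5.44)²/5.44 + (17−12.98)²/12.98 + (27−24.42)²/24.42 + (9−7.56)²/7.56 + (14−18.02)²/18.02 = 3.4544
df = 2
p-value (upper-tail) = 0.17778
→ bracket: p>=0.10

p-value bracket: p>=0.10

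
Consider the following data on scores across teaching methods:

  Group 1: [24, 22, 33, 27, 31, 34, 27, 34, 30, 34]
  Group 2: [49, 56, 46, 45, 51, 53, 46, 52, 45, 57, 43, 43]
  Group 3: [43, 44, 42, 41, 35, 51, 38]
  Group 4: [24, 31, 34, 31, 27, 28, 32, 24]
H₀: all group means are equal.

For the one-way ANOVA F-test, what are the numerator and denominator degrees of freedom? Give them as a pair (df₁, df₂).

degrees of freedom = [3, 33]

k = 4 groups, N = 37 total
df = (k−1, N−k) = (4−1, 37−4) = (3, 33)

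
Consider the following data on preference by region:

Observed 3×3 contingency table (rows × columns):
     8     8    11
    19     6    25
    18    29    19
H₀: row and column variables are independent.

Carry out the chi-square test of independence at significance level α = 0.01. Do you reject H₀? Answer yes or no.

reject H₀: yes

Row totals [27, 50, 66], col totals [45, 43, 55], n=143
χ² = (8−8.50)²/8.50 + (8−8.12)²/8.12 + (11−10.38)²/10.38 + (19−15.73)²/15.73 + (6−15.03)²/15.03 + (25−19.23)²/19.23 + (18−20.77)²/20.77 + (29−19.85)²/19.85 + (19−25.38)²/25.38 = 14.1024
df = 4
p-value (upper-tail) = 0.00698
At α=0.01: p < α → reject H₀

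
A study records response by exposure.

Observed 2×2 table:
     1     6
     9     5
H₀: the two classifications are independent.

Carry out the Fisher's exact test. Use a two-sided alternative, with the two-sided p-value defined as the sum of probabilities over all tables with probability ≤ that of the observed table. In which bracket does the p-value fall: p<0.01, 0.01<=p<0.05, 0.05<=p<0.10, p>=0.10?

p-value bracket: 0.05<=p<0.10

Margins: r₁=7, r₂=14, c₁=10, c₂=11, n=21
p_obs = C(7,1)·C(14,9)/C(21,10); sum pmf over tables with pmf ≤ p_obs
p-value (two-sided) = 0.06347
→ bracket: 0.05<=p<0.10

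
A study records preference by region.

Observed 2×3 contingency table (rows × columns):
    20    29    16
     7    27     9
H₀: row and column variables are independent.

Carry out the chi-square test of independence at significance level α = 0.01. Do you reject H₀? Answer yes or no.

reject H₀: no

Row totals [65, 43], col totals [27, 56, 25], n=108
χ² = (20−16.25)²/16.25 + (29−33.70)²/33.70 + (16−15.05)²/15.05 + (7−10.75)²/10.75 + (27−22.30)²/22.30 + (9−9.95)²/9.95 = 3.9741
df = 2
p-value (upper-tail) = 0.13710
At α=0.01: p ≥ α → fail to reject H₀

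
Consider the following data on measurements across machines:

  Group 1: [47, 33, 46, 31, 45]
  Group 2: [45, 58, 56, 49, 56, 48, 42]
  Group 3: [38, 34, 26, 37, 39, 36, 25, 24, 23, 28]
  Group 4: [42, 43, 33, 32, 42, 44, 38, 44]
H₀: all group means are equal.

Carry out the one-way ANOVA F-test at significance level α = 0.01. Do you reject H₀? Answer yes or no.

Group means [40.40, 50.57, 31.00, 39.75], grand mean 39.467
SSB = Σnᵢ(x̄ᵢ−x̄)² = 1585.052; SSW = ΣΣ(x−x̄ᵢ)² = 998.414
MSB = 1585.052/3 = 528.3508; MSW = 998.414/26 = 38.4005
F = MSB/MSW = 13.7589
df = (3, 26)
p-value (upper-tail) = 0.00001
At α=0.01: p < α → reject H₀

reject H₀: yes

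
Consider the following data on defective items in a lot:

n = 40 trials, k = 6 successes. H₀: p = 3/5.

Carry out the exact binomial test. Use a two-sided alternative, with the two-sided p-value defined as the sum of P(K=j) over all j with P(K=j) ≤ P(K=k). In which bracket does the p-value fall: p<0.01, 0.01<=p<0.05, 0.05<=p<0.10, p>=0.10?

p-value bracket: p<0.01

Exact binomial: n=40, k=6, p₀=3/5=0.6000
P(X=j) = C(n,j)·p₀^j·(1−p₀)^(n−j); p = Σ P(X=j) over j with P(X=j) ≤ P(X=6)
p-value (two-sided) = 0.00000
→ bracket: p<0.01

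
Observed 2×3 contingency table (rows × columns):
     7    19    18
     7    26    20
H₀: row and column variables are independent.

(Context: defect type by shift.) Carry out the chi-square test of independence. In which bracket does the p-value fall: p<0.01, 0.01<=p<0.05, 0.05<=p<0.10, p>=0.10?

p-value bracket: p>=0.10

Row totals [44, 53], col totals [14, 45, 38], n=97
χ² = (7−6.35)²/6.35 + (19−20.41)²/20.41 + (18−17.24)²/17.24 + (7−7.65)²/7.65 + (26−24.59)²/24.59 + (20−20.76)²/20.76 = 0.3622
df = 2
p-value (upper-tail) = 0.83434
→ bracket: p>=0.10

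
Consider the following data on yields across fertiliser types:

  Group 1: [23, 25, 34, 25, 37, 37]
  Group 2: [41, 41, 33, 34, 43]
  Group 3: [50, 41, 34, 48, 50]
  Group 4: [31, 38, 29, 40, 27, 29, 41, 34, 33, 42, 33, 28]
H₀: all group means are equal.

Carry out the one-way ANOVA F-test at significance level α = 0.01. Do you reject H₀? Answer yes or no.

Group means [30.17, 38.40, 44.60, 33.75], grand mean 35.750
SSB = Σnᵢ(x̄ᵢ−x̄)² = 661.767; SSW = ΣΣ(x−x̄ᵢ)² = 801.483
MSB = 661.767/3 = 220.5889; MSW = 801.483/24 = 33.3951
F = MSB/MSW = 6.6054
df = (3, 24)
p-value (upper-tail) = 0.00206
At α=0.01: p < α → reject H₀

reject H₀: yes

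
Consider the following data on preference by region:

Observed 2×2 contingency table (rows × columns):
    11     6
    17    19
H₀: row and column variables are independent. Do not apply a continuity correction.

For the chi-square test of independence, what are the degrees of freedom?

degrees of freedom = 1

df = (r−1)(c−1) = (2−1)·(2−1) = 1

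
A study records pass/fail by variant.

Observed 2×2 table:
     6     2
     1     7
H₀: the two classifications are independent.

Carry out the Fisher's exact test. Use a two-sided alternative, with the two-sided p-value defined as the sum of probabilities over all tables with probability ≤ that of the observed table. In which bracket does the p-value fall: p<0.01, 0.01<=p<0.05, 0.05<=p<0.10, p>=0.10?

Margins: r₁=8, r₂=8, c₁=7, c₂=9, n=16
p_obs = C(8,6)·C(8,1)/C(16,7); sum pmf over tables with pmf ≤ p_obs
p-value (two-sided) = 0.04056
→ bracket: 0.01<=p<0.05

p-value bracket: 0.01<=p<0.05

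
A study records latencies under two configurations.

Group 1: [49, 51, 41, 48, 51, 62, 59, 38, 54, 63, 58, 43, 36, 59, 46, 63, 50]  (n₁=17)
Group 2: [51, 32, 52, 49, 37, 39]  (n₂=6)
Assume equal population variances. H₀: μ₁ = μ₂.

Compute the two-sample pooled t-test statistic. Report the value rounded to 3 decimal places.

test statistic = 1.940

x̄₁=51.235, s₁=8.628, n₁=17
x̄₂=43.333, s₂=8.406, n₂=6
s_p² = [16·8.628² + 5·8.406²]/21 = 73.5425
SE = √(s_p²·(1/17+1/6)) = 4.0722
t = (51.235−43.333)/4.0722 = 1.9404
df = 21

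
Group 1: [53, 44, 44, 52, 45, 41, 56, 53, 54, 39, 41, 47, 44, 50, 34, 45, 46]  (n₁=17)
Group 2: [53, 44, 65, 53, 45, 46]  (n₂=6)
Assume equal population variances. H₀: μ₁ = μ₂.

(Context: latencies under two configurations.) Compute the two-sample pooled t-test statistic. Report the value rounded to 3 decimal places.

x̄₁=46.353, s₁=5.968, n₁=17
x̄₂=51.000, s₂=7.925, n₂=6
s_p² = [16·5.968² + 5·7.925²]/21 = 42.0896
SE = √(s_p²·(1/17+1/6)) = 3.0807
t = (46.353−51.000)/3.0807 = -1.5084
df = 21

test statistic = -1.508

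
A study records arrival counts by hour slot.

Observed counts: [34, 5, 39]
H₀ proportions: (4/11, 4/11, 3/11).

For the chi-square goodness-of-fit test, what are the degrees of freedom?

degrees of freedom = 2

df = k − 1 = 3 − 1 = 2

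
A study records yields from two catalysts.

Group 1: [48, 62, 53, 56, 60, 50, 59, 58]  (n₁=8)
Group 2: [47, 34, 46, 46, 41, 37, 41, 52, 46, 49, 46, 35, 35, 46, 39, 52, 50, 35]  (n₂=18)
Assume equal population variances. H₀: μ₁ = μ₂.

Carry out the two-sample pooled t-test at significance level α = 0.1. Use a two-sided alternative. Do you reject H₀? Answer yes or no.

x̄₁=55.750, s₁=4.979, n₁=8
x̄₂=43.167, s₂=6.138, n₂=18
s_p² = [7·4.979² + 17·6.138²]/24 = 33.9167
SE = √(s_p²·(1/8+1/18)) = 2.4746
t = (55.750−43.167)/2.4746 = 5.0849
df = 24
p-value (two-sided) = 0.00003
At α=0.1: p < α → reject H₀

reject H₀: yes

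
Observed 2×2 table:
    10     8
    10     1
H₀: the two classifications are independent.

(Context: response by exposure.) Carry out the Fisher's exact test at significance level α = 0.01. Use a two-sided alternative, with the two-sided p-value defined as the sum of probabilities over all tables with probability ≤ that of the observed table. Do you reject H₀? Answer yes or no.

Margins: r₁=18, r₂=11, c₁=20, c₂=9, n=29
p_obs = C(18,10)·C(11,10)/C(29,20); sum pmf over tables with pmf ≤ p_obs
p-value (two-sided) = 0.09590
At α=0.01: p ≥ α → fail to reject H₀

reject H₀: no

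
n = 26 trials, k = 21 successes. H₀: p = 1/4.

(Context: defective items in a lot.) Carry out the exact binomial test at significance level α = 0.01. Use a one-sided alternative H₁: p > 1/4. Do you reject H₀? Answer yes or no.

Exact binomial: n=26, k=21, p₀=1/4=0.2500
P(X≥21) from Σ C(n,i)·p₀^i·(1−p₀)^(n−i)
p-value (one-sided, H₁ greater) = 0.00000
At α=0.01: p < α → reject H₀

reject H₀: yes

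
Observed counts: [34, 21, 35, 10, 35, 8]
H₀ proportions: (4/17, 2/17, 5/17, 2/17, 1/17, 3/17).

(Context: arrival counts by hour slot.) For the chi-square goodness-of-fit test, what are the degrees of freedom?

degrees of freedom = 5

df = k − 1 = 6 − 1 = 5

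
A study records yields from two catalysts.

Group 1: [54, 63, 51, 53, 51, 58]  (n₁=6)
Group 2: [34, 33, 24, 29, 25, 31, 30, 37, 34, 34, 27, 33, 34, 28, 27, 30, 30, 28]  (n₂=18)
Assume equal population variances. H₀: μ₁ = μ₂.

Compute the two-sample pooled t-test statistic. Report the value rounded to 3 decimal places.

x̄₁=55.000, s₁=4.690, n₁=6
x̄₂=30.444, s₂=3.568, n₂=18
s_p² = [5·4.690² + 17·3.568²]/22 = 14.8384
SE = √(s_p²·(1/6+1/18)) = 1.8159
t = (55.000−30.444)/1.8159 = 13.5227
df = 22

test statistic = 13.523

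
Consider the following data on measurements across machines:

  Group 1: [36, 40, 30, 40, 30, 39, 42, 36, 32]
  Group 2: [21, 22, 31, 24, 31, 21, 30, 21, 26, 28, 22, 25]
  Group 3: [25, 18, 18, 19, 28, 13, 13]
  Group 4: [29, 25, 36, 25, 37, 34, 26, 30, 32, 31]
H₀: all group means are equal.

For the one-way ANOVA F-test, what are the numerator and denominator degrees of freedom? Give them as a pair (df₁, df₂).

degrees of freedom = [3, 34]

k = 4 groups, N = 38 total
df = (k−1, N−k) = (4−1, 38−4) = (3, 34)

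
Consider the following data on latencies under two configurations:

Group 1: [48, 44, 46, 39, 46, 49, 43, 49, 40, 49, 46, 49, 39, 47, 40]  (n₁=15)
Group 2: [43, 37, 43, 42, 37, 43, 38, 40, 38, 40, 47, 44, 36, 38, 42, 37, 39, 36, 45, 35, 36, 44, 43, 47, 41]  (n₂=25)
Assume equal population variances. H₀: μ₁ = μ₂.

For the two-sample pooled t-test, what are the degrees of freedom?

degrees of freedom = 38

df = n₁ + n₂ − 2 = 15 + 25 − 2 = 38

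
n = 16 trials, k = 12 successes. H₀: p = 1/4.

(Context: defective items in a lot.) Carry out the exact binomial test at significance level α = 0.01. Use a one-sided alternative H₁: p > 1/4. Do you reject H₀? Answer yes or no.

reject H₀: yes

Exact binomial: n=16, k=12, p₀=1/4=0.2500
P(X≥12) from Σ C(n,i)·p₀^i·(1−p₀)^(n−i)
p-value (one-sided, H₁ greater) = 0.00004
At α=0.01: p < α → reject H₀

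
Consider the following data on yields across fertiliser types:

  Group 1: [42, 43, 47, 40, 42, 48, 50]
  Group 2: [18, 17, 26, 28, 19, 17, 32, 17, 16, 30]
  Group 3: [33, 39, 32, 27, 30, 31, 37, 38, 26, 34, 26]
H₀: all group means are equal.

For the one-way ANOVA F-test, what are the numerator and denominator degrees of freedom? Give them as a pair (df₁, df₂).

k = 3 groups, N = 28 total
df = (k−1, N−k) = (3−1, 28−3) = (2, 25)

degrees of freedom = [2, 25]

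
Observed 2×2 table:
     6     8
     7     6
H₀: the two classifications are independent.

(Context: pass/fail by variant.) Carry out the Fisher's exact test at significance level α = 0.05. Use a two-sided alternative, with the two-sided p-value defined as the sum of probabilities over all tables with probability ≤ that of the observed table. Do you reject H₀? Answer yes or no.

reject H₀: no

Margins: r₁=14, r₂=13, c₁=13, c₂=14, n=27
p_obs = C(14,6)·C(13,7)/C(27,13); sum pmf over tables with pmf ≤ p_obs
p-value (two-sided) = 0.70639
At α=0.05: p ≥ α → fail to reject H₀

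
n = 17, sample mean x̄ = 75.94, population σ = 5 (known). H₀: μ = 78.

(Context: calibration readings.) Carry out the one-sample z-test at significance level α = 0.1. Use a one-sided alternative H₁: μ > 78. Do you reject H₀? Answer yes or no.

SE = σ/√n = 5/√17 = 1.2127
z = (x̄−μ₀)/SE = (75.94−78)/1.2127 = -1.6987
p-value (one-sided, H₁ greater) = 0.95531
At α=0.1: p ≥ α → fail to reject H₀

reject H₀: no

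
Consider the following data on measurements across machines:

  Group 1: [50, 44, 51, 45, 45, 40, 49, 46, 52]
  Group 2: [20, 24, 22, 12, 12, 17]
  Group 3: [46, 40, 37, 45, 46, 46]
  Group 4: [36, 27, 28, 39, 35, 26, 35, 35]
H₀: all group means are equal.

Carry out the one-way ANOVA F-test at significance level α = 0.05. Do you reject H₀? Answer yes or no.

Group means [46.89, 17.83, 43.33, 32.62], grand mean 36.207
SSB = Σnᵢ(x̄ᵢ−x̄)² = 3459.828; SSW = ΣΣ(x−x̄ᵢ)² = 490.931
MSB = 3459.828/3 = 1153.2760; MSW = 490.931/25 = 19.6372
F = MSB/MSW = 58.7291
df = (3, 25)
p-value (upper-tail) = 0.00000
At α=0.05: p < α → reject H₀

reject H₀: yes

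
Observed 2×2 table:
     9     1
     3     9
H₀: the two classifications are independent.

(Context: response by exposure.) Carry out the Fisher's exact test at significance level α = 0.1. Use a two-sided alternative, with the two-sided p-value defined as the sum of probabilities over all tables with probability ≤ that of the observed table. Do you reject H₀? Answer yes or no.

reject H₀: yes

Margins: r₁=10, r₂=12, c₁=12, c₂=10, n=22
p_obs = C(10,9)·C(12,3)/C(22,12); sum pmf over tables with pmf ≤ p_obs
p-value (two-sided) = 0.00369
At α=0.1: p < α → reject H₀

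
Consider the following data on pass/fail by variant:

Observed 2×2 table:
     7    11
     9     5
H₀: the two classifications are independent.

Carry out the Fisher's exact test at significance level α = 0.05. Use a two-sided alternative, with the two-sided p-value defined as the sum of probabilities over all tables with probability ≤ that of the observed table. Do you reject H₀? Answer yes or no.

Margins: r₁=18, r₂=14, c₁=16, c₂=16, n=32
p_obs = C(18,7)·C(14,9)/C(32,16); sum pmf over tables with pmf ≤ p_obs
p-value (two-sided) = 0.28516
At α=0.05: p ≥ α → fail to reject H₀

reject H₀: no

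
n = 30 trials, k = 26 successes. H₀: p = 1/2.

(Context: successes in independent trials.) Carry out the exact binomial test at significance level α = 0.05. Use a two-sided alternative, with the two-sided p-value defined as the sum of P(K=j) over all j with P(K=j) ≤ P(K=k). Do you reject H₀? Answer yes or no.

Exact binomial: n=30, k=26, p₀=1/2=0.5000
P(X=j) = C(n,j)·p₀^j·(1−p₀)^(n−j); p = Σ P(X=j) over j with P(X=j) ≤ P(X=26)
p-value (two-sided) = 0.00006
At α=0.05: p < α → reject H₀

reject H₀: yes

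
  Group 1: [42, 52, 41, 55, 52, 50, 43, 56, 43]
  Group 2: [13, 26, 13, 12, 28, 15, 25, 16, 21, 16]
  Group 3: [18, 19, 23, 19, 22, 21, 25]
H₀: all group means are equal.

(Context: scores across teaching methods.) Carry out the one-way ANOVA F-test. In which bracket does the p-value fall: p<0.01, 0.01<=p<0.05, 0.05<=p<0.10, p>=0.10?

p-value bracket: p<0.01

Group means [48.22, 18.50, 21.00], grand mean 29.462
SSB = Σnᵢ(x̄ᵢ−x̄)² = 4870.406; SSW = ΣΣ(x−x̄ᵢ)² = 644.056
MSB = 4870.406/2 = 2435.2030; MSW = 644.056/23 = 28.0024
F = MSB/MSW = 86.9640
df = (2, 23)
p-value (upper-tail) = 0.00000
→ bracket: p<0.01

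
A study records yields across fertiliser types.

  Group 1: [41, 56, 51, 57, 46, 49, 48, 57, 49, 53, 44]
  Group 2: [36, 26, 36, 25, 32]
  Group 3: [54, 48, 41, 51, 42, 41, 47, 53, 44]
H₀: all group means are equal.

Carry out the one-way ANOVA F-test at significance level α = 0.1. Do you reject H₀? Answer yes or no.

Group means [50.09, 31.00, 46.78], grand mean 45.080
SSB = Σnᵢ(x̄ᵢ−x̄)² = 1293.375; SSW = ΣΣ(x−x̄ᵢ)² = 602.465
MSB = 1293.375/2 = 646.6877; MSW = 602.465/22 = 27.3848
F = MSB/MSW = 23.6149
df = (2, 22)
p-value (upper-tail) = 0.00000
At α=0.1: p < α → reject H₀

reject H₀: yes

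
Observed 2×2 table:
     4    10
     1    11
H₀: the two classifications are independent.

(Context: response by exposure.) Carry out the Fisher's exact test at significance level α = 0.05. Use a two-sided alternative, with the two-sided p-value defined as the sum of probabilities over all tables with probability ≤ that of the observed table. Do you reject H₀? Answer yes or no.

Margins: r₁=14, r₂=12, c₁=5, c₂=21, n=26
p_obs = C(14,4)·C(12,1)/C(26,5); sum pmf over tables with pmf ≤ p_obs
p-value (two-sided) = 0.33043
At α=0.05: p ≥ α → fail to reject H₀

reject H₀: no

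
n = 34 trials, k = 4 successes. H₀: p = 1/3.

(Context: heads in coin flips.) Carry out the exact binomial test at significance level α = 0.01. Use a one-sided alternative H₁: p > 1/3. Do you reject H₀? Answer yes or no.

Exact binomial: n=34, k=4, p₀=1/3=0.3333
P(X≥4) from Σ C(n,i)·p₀^i·(1−p₀)^(n−i)
p-value (one-sided, H₁ greater) = 0.99907
At α=0.01: p ≥ α → fail to reject H₀

reject H₀: no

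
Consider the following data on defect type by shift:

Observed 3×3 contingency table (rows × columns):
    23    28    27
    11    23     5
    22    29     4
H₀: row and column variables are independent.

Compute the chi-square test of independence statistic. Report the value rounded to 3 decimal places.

Row totals [78, 39, 55], col totals [56, 80, 36], n=172
χ² = (23−25.40)²/25.40 + (28−36.28)²/36.28 + (27−16.33)²/16.33 + (11−12.70)²/12.70 + (23−18.14)²/18.14 + (5−8.16)²/8.16 + (22−17.91)²/17.91 + (29−25.58)²/25.58 + (4−11.51)²/11.51 = 18.1434
df = 4

test statistic = 18.143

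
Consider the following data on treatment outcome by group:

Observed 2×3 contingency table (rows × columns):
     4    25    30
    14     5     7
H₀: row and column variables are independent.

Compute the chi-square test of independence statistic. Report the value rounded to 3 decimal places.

Row totals [59, 26], col totals [18, 30, 37], n=85
χ² = (4−12.49)²/12.49 + (25−20.82)²/20.82 + (30−25.68)²/25.68 + (14−5.51)²/5.51 + (5−9.18)²/9.18 + (7−11.32)²/11.32 = 23.9904
df = 2

test statistic = 23.990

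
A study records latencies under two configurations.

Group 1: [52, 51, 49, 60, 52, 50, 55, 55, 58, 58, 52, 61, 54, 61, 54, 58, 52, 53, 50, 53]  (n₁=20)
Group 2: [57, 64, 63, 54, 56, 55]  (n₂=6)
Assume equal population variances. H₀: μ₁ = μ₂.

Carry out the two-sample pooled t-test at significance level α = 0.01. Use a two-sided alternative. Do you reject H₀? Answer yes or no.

x̄₁=54.400, s₁=3.733, n₁=20
x̄₂=58.167, s₂=4.262, n₂=6
s_p² = [19·3.733² + 5·4.262²]/24 = 14.8181
SE = √(s_p²·(1/20+1/6)) = 1.7918
t = (54.400−58.167)/1.7918 = -2.1022
df = 24
p-value (two-sided) = 0.04621
At α=0.01: p ≥ α → fail to reject H₀

reject H₀: no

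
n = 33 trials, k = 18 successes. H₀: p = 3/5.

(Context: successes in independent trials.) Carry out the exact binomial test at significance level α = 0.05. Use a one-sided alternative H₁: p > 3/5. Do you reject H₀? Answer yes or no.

Exact binomial: n=33, k=18, p₀=3/5=0.6000
P(X≥18) from Σ C(n,i)·p₀^i·(1−p₀)^(n−i)
p-value (one-sided, H₁ greater) = 0.79408
At α=0.05: p ≥ α → fail to reject H₀

reject H₀: no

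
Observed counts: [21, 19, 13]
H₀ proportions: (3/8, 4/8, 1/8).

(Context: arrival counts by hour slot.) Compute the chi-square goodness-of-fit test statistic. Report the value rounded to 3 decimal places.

test statistic = 8.321

n = 53; E_i = n·p_i = [19.88, 26.50, 6.62]
χ² = (21−19.88)²/19.88 + (19−26.50)²/26.50 + (13−6.62)²/6.62 = 8.3208
df = 2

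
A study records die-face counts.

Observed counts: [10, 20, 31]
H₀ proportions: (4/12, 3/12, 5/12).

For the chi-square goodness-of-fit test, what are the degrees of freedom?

degrees of freedom = 2

df = k − 1 = 3 − 1 = 2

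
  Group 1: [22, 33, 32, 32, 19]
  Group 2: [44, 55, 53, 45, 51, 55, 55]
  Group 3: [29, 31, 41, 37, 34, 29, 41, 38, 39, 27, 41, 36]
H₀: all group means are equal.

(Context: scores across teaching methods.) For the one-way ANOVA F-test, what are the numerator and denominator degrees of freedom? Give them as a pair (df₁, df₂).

degrees of freedom = [2, 21]

k = 3 groups, N = 24 total
df = (k−1, N−k) = (3−1, 24−3) = (2, 21)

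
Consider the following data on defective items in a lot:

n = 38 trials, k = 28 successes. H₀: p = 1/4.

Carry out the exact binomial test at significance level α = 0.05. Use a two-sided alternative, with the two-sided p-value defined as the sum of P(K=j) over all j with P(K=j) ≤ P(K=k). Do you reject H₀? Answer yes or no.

reject H₀: yes

Exact binomial: n=38, k=28, p₀=1/4=0.2500
P(X=j) = C(n,j)·p₀^j·(1−p₀)^(n−j); p = Σ P(X=j) over j with P(X=j) ≤ P(X=28)
p-value (two-sided) = 0.00000
At α=0.05: p < α → reject H₀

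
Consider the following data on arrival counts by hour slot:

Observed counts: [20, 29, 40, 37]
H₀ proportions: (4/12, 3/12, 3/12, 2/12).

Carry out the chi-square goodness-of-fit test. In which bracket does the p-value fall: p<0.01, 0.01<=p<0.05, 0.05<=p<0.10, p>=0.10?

n = 126; E_i = n·p_i = [42.00, 31.50, 31.50, 21.00]
χ² = (20−42.00)²/42.00 + (29−31.50)²/31.50 + (40−31.50)²/31.50 + (37−21.00)²/21.00 = 26.2063
df = 3
p-value (upper-tail) = 0.00001
→ bracket: p<0.01

p-value bracket: p<0.01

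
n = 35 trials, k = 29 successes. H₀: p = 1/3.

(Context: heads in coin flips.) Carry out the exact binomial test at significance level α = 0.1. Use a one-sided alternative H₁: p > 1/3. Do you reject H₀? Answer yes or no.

Exact binomial: n=35, k=29, p₀=1/3=0.3333
P(X≥29) from Σ C(n,i)·p₀^i·(1−p₀)^(n−i)
p-value (one-sided, H₁ greater) = 0.00000
At α=0.1: p < α → reject H₀

reject H₀: yes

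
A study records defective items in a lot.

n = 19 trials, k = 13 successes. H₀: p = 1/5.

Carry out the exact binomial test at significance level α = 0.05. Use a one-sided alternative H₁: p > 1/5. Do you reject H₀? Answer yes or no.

Exact binomial: n=19, k=13, p₀=1/5=0.2000
P(X≥13) from Σ C(n,i)·p₀^i·(1−p₀)^(n−i)
p-value (one-sided, H₁ greater) = 0.00001
At α=0.05: p < α → reject H₀

reject H₀: yes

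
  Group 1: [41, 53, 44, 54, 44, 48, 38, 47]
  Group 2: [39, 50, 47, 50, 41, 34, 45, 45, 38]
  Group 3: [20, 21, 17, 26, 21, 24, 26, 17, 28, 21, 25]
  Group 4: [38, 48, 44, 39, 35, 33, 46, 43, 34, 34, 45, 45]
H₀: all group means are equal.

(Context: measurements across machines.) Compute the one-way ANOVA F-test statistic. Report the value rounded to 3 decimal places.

test statistic = 45.508

Group means [46.12, 43.22, 22.36, 40.33], grand mean 37.200
SSB = Σnᵢ(x̄ᵢ−x̄)² = 3502.757; SSW = ΣΣ(x−x̄ᵢ)² = 923.643
MSB = 3502.757/3 = 1167.5858; MSW = 923.643/36 = 25.6567
F = MSB/MSW = 45.5080
df = (3, 36)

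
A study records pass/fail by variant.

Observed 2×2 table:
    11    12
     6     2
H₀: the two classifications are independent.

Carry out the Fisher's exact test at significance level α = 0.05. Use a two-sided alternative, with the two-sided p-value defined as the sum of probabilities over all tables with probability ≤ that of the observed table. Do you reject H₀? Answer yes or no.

reject H₀: no

Margins: r₁=23, r₂=8, c₁=17, c₂=14, n=31
p_obs = C(23,11)·C(8,6)/C(31,17); sum pmf over tables with pmf ≤ p_obs
p-value (two-sided) = 0.23991
At α=0.05: p ≥ α → fail to reject H₀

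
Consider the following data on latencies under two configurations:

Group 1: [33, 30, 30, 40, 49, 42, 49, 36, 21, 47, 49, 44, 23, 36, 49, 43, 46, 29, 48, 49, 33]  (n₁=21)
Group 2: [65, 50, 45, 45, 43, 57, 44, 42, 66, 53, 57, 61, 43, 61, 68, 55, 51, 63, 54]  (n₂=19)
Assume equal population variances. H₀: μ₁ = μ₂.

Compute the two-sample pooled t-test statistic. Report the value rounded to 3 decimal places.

x̄₁=39.333, s₁=9.151, n₁=21
x̄₂=53.842, s₂=8.604, n₂=19
s_p² = [20·9.151² + 18·8.604²]/38 = 79.1367
SE = √(s_p²·(1/21+1/19)) = 2.8166
t = (39.333−53.842)/2.8166 = -5.1511
df = 38

test statistic = -5.151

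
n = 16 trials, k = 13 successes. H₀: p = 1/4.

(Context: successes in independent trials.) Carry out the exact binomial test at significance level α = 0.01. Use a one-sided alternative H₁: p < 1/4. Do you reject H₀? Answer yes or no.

Exact binomial: n=16, k=13, p₀=1/4=0.2500
P(X≤13) from Σ C(n,i)·p₀^i·(1−p₀)^(n−i)
p-value (one-sided, H₁ less) = 1.00000
At α=0.01: p ≥ α → fail to reject H₀

reject H₀: no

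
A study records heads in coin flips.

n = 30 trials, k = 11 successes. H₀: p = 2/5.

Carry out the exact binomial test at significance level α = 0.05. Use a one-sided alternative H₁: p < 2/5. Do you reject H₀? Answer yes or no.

reject H₀: no

Exact binomial: n=30, k=11, p₀=2/5=0.4000
P(X≤11) from Σ C(n,i)·p₀^i·(1−p₀)^(n−i)
p-value (one-sided, H₁ less) = 0.43109
At α=0.05: p ≥ α → fail to reject H₀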